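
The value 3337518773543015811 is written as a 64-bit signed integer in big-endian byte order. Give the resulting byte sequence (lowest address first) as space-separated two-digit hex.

3337518773543015811 in hexadecimal, padded to 64 bits, is 0x2E513FA4403A9583.
Split into bytes (most-significant first): 2E 51 3F A4 40 3A 95 83.
Big-endian stores the most-significant byte at the lowest address.
So the memory order matches the most-significant-first order: 2E 51 3F A4 40 3A 95 83.

2E 51 3F A4 40 3A 95 83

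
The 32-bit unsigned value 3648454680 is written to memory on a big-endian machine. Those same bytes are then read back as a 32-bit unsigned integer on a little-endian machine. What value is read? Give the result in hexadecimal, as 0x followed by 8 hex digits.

0x180077D9

3648454680 in 32-bit hexadecimal is 0xD9770018.
Stored big-endian, the bytes at ascending addresses are D9 77 00 18.
Read back as little-endian, the first byte is least significant, giving 0x180077D9.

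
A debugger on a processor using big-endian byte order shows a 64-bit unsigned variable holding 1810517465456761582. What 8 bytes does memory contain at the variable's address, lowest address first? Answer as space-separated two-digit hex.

19 20 40 0A D4 30 DA EE

1810517465456761582 in hexadecimal, padded to 64 bits, is 0x1920400AD430DAEE.
Split into bytes (most-significant first): 19 20 40 0A D4 30 DA EE.
Big-endian: lowest address holds the most-significant byte.
So the memory order matches the most-significant-first order: 19 20 40 0A D4 30 DA EE.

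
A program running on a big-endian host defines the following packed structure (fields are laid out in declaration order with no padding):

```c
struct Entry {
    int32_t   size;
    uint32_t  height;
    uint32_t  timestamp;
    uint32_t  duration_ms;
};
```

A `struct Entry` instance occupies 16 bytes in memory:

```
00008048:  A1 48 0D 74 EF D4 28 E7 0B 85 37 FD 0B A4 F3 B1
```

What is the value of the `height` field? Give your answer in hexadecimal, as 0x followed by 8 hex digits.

`height` follows `size` (4 bytes), so it starts at byte offset 4 and occupies 4 bytes.
Bytes at offsets 4..7: EF D4 28 E7.
Big-endian stores the most-significant byte at the lowest address.
The bytes are already most-significant first: 0xEFD428E7.

0xEFD428E7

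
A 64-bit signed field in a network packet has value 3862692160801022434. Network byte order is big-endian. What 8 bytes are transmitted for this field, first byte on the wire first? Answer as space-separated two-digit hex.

35 9B 0A 0E 09 3B 21 E2

3862692160801022434 in hexadecimal, padded to 64 bits, is 0x359B0A0E093B21E2.
Split into bytes (most-significant first): 35 9B 0A 0E 09 3B 21 E2.
Big-endian: lowest address holds the most-significant byte.
So the memory order matches the most-significant-first order: 35 9B 0A 0E 09 3B 21 E2.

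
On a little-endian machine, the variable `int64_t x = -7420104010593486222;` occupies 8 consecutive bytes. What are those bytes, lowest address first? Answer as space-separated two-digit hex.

Two's complement of -7420104010593486222 in 64 bits: 7420104010593486222 = 0x66F98148C3E0458E; invert → 0x99067EB73C1FBA71; add 1 → 0x99067EB73C1FBA72.
Split into bytes (most-significant first): 99 06 7E B7 3C 1F BA 72.
Little-endian: lowest address holds the least-significant byte.
So at ascending addresses the bytes are 72 BA 1F 3C B7 7E 06 99.

72 BA 1F 3C B7 7E 06 99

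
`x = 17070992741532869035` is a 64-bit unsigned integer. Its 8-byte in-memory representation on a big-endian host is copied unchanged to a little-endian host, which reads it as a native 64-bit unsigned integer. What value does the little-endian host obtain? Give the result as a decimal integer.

17070992741532869035 in 64-bit hexadecimal is 0xECE85973D256A1AB.
Stored big-endian, the bytes at ascending addresses are EC E8 59 73 D2 56 A1 AB.
Read back as little-endian, the first byte is least significant, giving 0xABA156D27359E8EC.
0xABA156D27359E8EC = 12367261513614485740.

12367261513614485740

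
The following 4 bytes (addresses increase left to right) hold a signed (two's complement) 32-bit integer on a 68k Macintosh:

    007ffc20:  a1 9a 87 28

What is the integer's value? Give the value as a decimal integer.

In big-endian order the high byte comes first in memory.
The bytes are already most-significant first: 0xA19A8728.
Top bit is set, so as a signed 32-bit value this is 0xA19A8728 − 2^32 = -1583708376.

-1583708376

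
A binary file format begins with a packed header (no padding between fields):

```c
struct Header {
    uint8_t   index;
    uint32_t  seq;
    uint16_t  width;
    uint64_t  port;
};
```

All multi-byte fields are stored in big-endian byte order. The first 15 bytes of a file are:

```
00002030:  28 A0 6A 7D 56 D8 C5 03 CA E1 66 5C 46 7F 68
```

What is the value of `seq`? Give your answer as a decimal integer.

2691333462

`seq` follows `index` (1 byte), so it starts at byte offset 1 and occupies 4 bytes.
Bytes at offsets 1..4: A0 6A 7D 56.
Big-endian: lowest address holds the most-significant byte.
The bytes are already most-significant first: 0xA06A7D56.
0xA06A7D56 = 2691333462.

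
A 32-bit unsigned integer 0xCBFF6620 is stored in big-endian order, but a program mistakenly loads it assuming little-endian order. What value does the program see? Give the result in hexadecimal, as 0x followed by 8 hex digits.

Stored big-endian, the bytes at ascending addresses are CB FF 66 20.
Read back as little-endian, the first byte is least significant, giving 0x2066FFCB.

0x2066FFCB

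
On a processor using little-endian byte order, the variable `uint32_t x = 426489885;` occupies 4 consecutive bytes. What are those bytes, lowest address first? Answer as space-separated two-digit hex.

426489885 in hexadecimal, padded to 32 bits, is 0x196BB81D.
Split into bytes (most-significant first): 19 6B B8 1D.
In little-endian order the low byte comes first in memory.
So at ascending addresses the bytes are 1D B8 6B 19.

1D B8 6B 19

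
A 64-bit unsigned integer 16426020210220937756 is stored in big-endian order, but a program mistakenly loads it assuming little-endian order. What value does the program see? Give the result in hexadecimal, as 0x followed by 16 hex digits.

0x1C329B375AF2F4E3

16426020210220937756 in 64-bit hexadecimal is 0xE3F4F25A379B321C.
Stored big-endian, the bytes at ascending addresses are E3 F4 F2 5A 37 9B 32 1C.
Read back as little-endian, the first byte is least significant, giving 0x1C329B375AF2F4E3.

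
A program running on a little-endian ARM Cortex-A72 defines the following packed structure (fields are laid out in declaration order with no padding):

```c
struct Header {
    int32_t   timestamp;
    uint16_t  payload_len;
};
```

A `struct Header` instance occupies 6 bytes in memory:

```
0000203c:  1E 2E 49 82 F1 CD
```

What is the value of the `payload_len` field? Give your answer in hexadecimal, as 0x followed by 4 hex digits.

`payload_len` follows `timestamp` (4 bytes), so it starts at byte offset 4 and occupies 2 bytes.
Bytes at offsets 4..5: F1 CD.
In little-endian order the low byte comes first in memory.
Reassemble most-significant byte first: CD F1 → 0xCDF1.

0xCDF1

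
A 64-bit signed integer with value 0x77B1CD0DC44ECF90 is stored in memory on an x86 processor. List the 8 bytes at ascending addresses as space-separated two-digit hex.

90 CF 4E C4 0D CD B1 77

Split into bytes (most-significant first): 77 B1 CD 0D C4 4E CF 90.
Little-endian stores the least-significant byte at the lowest address.
So at ascending addresses the bytes are 90 CF 4E C4 0D CD B1 77.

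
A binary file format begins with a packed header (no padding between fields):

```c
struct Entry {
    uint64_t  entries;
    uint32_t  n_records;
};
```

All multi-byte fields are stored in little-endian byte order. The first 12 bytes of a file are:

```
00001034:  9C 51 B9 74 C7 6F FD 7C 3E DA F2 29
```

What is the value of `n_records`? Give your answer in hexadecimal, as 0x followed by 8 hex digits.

0x29F2DA3E

`n_records` follows `entries` (8 bytes), so it starts at byte offset 8 and occupies 4 bytes.
Bytes at offsets 8..11: 3E DA F2 29.
Little-endian: lowest address holds the least-significant byte.
Reassemble most-significant byte first: 29 F2 DA 3E → 0x29F2DA3E.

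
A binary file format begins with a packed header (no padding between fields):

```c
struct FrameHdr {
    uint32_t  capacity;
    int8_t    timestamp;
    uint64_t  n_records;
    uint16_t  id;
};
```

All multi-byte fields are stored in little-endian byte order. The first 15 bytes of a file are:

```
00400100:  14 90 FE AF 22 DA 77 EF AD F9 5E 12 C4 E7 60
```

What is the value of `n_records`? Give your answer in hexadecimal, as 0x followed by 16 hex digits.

0xC4125EF9ADEF77DA

`n_records` follows `capacity` (4 B), `timestamp` (1 B), so it starts at offset 4 + 1 = 5 and occupies 8 bytes.
Bytes at offsets 5..12: DA 77 EF AD F9 5E 12 C4.
In little-endian order the low byte comes first in memory.
Reassemble most-significant byte first: C4 12 5E F9 AD EF 77 DA → 0xC4125EF9ADEF77DA.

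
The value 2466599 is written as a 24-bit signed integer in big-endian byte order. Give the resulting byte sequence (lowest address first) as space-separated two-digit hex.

2466599 in hexadecimal, padded to 24 bits, is 0x25A327.
Split into bytes (most-significant first): 25 A3 27.
In big-endian order the high byte comes first in memory.
So the memory order matches the most-significant-first order: 25 A3 27.

25 A3 27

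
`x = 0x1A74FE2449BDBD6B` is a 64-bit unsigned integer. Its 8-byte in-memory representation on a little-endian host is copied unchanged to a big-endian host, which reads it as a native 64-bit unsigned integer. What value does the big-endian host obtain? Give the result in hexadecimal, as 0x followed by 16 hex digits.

0x6BBDBD4924FE741A

Stored little-endian, the bytes at ascending addresses are 6B BD BD 49 24 FE 74 1A.
Read back as big-endian, the last byte is least significant, giving 0x6BBDBD4924FE741A.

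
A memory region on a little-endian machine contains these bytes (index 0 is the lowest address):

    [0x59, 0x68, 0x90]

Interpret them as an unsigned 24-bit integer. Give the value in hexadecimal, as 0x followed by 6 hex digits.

In little-endian order the low byte comes first in memory.
Reassemble most-significant byte first: 90 68 59 → 0x906859.

0x906859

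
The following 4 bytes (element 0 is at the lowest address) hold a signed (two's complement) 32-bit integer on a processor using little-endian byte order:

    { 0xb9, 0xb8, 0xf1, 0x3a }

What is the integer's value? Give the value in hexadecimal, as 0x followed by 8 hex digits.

0x3AF1B8B9

Little-endian stores the least-significant byte at the lowest address.
Reassemble most-significant byte first: 3A F1 B8 B9 → 0x3AF1B8B9.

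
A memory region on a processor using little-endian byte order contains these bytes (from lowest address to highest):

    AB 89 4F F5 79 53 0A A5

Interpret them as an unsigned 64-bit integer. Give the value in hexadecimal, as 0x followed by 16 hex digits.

0xA50A5379F54F89AB

In little-endian order the low byte comes first in memory.
Reassemble most-significant byte first: A5 0A 53 79 F5 4F 89 AB → 0xA50A5379F54F89AB.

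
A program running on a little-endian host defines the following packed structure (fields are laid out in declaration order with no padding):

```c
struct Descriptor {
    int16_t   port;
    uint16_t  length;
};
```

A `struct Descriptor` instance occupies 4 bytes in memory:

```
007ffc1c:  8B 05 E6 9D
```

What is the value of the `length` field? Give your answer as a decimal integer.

40422

`length` follows `port` (2 bytes), so it starts at byte offset 2 and occupies 2 bytes.
Bytes at offsets 2..3: E6 9D.
Little-endian stores the least-significant byte at the lowest address.
Reassemble most-significant byte first: 9D E6 → 0x9DE6.
0x9DE6 = 40422.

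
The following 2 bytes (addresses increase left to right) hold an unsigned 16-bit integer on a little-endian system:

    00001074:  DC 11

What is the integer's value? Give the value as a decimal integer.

4572

Little-endian stores the least-significant byte at the lowest address.
Reassemble most-significant byte first: 11 DC → 0x11DC.
0x11DC = 4572.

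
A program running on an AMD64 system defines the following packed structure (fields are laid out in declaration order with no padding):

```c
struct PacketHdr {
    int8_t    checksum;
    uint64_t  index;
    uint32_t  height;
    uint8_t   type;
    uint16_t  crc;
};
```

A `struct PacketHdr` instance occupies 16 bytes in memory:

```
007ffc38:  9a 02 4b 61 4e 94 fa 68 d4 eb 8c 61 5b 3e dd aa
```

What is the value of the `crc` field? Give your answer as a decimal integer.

`crc` follows `checksum` (1 B), `index` (8 B), `height` (4 B), `type` (1 B), so it starts at offset 1 + 8 + 4 + 1 = 14 and occupies 2 bytes.
Bytes at offsets 14..15: DD AA.
Little-endian: lowest address holds the least-significant byte.
Reassemble most-significant byte first: AA DD → 0xAADD.
0xAADD = 43741.

43741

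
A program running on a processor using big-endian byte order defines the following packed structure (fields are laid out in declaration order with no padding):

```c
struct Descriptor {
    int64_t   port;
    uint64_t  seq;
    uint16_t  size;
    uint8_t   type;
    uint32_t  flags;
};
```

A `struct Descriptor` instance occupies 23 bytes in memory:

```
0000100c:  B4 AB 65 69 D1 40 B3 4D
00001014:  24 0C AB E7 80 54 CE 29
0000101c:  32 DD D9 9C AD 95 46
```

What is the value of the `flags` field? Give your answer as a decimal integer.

`flags` follows `port` (8 B), `seq` (8 B), `size` (2 B), `type` (1 B), so it starts at offset 8 + 8 + 2 + 1 = 19 and occupies 4 bytes.
Bytes at offsets 19..22: 9C AD 95 46.
Big-endian: lowest address holds the most-significant byte.
The bytes are already most-significant first: 0x9CAD9546.
0x9CAD9546 = 2628621638.

2628621638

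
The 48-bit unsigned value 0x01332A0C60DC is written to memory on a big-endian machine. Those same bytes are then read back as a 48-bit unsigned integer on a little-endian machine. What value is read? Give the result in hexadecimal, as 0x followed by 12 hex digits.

Stored big-endian, the bytes at ascending addresses are 01 33 2A 0C 60 DC.
Read back as little-endian, the first byte is least significant, giving 0xDC600C2A3301.

0xDC600C2A3301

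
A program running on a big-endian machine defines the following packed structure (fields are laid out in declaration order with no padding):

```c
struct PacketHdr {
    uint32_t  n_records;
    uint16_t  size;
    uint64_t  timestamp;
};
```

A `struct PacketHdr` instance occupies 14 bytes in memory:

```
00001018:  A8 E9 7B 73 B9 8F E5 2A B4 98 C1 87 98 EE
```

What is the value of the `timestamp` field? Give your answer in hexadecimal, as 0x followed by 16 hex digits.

`timestamp` follows `n_records` (4 B), `size` (2 B), so it starts at offset 4 + 2 = 6 and occupies 8 bytes.
Bytes at offsets 6..13: E5 2A B4 98 C1 87 98 EE.
In big-endian order the high byte comes first in memory.
The bytes are already most-significant first: 0xE52AB498C18798EE.

0xE52AB498C18798EE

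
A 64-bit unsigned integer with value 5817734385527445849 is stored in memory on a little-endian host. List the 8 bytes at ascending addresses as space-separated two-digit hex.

59 59 F0 96 99 BE BC 50

5817734385527445849 in hexadecimal, padded to 64 bits, is 0x50BCBE9996F05959.
Split into bytes (most-significant first): 50 BC BE 99 96 F0 59 59.
Little-endian stores the least-significant byte at the lowest address.
So at ascending addresses the bytes are 59 59 F0 96 99 BE BC 50.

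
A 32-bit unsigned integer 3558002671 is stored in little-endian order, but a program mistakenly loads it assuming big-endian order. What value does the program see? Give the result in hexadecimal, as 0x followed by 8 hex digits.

3558002671 in 32-bit hexadecimal is 0xD412CFEF.
Stored little-endian, the bytes at ascending addresses are EF CF 12 D4.
Read back as big-endian, the last byte is least significant, giving 0xEFCF12D4.

0xEFCF12D4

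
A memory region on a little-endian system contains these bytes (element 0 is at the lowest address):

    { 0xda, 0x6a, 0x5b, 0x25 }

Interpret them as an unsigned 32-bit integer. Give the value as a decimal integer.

Little-endian: lowest address holds the least-significant byte.
Reassemble most-significant byte first: 25 5B 6A DA → 0x255B6ADA.
0x255B6ADA = 626748122.

626748122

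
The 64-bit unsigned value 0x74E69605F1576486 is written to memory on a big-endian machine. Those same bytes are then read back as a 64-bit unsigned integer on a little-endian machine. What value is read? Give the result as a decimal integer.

Stored big-endian, the bytes at ascending addresses are 74 E6 96 05 F1 57 64 86.
Read back as little-endian, the first byte is least significant, giving 0x866457F10596E674.
0x866457F10596E674 = 9683961791445919348.

9683961791445919348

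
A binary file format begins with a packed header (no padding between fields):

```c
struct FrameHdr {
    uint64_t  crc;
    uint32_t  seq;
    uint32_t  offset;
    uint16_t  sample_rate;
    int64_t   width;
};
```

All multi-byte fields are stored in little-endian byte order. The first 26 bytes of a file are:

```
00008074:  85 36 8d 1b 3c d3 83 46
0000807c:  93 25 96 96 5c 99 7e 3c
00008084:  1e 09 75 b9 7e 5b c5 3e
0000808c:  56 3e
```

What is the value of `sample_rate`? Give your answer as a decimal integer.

`sample_rate` follows `crc` (8 B), `seq` (4 B), `offset` (4 B), so it starts at offset 8 + 4 + 4 = 16 and occupies 2 bytes.
Bytes at offsets 16..17: 1E 09.
Little-endian stores the least-significant byte at the lowest address.
Reassemble most-significant byte first: 09 1E → 0x091E.
0x091E = 2334.

2334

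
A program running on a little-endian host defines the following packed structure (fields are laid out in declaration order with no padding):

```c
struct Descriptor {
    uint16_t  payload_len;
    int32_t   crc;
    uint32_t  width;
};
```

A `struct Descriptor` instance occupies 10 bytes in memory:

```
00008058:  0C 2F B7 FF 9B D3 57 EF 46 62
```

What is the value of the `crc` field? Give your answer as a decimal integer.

`crc` follows `payload_len` (2 bytes), so it starts at byte offset 2 and occupies 4 bytes.
Bytes at offsets 2..5: B7 FF 9B D3.
Little-endian: lowest address holds the least-significant byte.
Reassemble most-significant byte first: D3 9B FF B7 → 0xD39BFFB7.
Top bit is set, so as a signed 32-bit value this is 0xD39BFFB7 − 2^32 = -744751177.

-744751177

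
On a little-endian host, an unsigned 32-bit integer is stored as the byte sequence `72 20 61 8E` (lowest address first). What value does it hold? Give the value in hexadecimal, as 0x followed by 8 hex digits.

0x8E612072

Little-endian: lowest address holds the least-significant byte.
Reassemble most-significant byte first: 8E 61 20 72 → 0x8E612072.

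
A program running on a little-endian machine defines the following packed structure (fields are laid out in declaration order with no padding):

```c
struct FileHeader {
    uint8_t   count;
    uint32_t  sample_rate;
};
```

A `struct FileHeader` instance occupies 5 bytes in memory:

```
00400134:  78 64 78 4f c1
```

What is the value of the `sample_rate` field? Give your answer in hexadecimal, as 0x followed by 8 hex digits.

0xC14F7864

`sample_rate` follows `count` (1 byte), so it starts at byte offset 1 and occupies 4 bytes.
Bytes at offsets 1..4: 64 78 4F C1.
Little-endian stores the least-significant byte at the lowest address.
Reassemble most-significant byte first: C1 4F 78 64 → 0xC14F7864.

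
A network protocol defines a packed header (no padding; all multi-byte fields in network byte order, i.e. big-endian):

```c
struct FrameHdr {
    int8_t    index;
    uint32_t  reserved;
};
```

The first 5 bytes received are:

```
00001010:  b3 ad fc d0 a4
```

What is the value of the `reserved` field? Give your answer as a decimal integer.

`reserved` follows `index` (1 byte), so it starts at byte offset 1 and occupies 4 bytes.
Bytes at offsets 1..4: AD FC D0 A4.
Big-endian stores the most-significant byte at the lowest address.
The bytes are already most-significant first: 0xADFCD0A4.
0xADFCD0A4 = 2919026852.

2919026852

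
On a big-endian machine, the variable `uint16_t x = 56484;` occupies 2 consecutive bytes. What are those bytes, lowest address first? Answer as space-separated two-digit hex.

DC A4

56484 in hexadecimal, padded to 16 bits, is 0xDCA4.
Split into bytes (most-significant first): DC A4.
In big-endian order the high byte comes first in memory.
So the memory order matches the most-significant-first order: DC A4.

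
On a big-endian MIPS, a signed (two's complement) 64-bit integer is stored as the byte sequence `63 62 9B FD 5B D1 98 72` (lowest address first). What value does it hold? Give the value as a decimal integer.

Big-endian: lowest address holds the most-significant byte.
The bytes are already most-significant first: 0x63629BFD5BD19872.
0x63629BFD5BD19872 = 7161457869942003826.

7161457869942003826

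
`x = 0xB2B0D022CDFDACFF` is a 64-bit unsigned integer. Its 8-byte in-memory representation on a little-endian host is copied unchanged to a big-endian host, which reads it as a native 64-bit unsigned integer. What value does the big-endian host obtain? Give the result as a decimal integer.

18423379233160081586

Stored little-endian, the bytes at ascending addresses are FF AC FD CD 22 D0 B0 B2.
Read back as big-endian, the last byte is least significant, giving 0xFFACFDCD22D0B0B2.
0xFFACFDCD22D0B0B2 = 18423379233160081586.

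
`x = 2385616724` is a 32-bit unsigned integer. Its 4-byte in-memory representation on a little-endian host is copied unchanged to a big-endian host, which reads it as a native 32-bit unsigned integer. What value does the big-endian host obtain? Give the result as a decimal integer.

1419719054

2385616724 in 32-bit hexadecimal is 0x8E319F54.
Stored little-endian, the bytes at ascending addresses are 54 9F 31 8E.
Read back as big-endian, the last byte is least significant, giving 0x549F318E.
0x549F318E = 1419719054.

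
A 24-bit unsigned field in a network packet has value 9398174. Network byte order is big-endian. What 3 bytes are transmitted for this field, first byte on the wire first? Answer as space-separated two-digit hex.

8F 67 9E

9398174 in hexadecimal, padded to 24 bits, is 0x8F679E.
Split into bytes (most-significant first): 8F 67 9E.
Big-endian: lowest address holds the most-significant byte.
So the memory order matches the most-significant-first order: 8F 67 9E.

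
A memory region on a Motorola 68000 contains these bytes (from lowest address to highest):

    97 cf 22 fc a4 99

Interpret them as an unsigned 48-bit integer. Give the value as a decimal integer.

166915901007001

Big-endian stores the most-significant byte at the lowest address.
The bytes are already most-significant first: 0x97CF22FCA499.
0x97CF22FCA499 = 166915901007001.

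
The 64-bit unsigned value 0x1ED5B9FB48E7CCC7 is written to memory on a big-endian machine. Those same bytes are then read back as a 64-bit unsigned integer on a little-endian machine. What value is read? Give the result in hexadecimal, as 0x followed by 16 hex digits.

0xC7CCE748FBB9D51E

Stored big-endian, the bytes at ascending addresses are 1E D5 B9 FB 48 E7 CC C7.
Read back as little-endian, the first byte is least significant, giving 0xC7CCE748FBB9D51E.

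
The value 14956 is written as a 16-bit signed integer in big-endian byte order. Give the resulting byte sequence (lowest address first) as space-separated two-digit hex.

3A 6C

14956 in hexadecimal, padded to 16 bits, is 0x3A6C.
Split into bytes (most-significant first): 3A 6C.
Big-endian: lowest address holds the most-significant byte.
So the memory order matches the most-significant-first order: 3A 6C.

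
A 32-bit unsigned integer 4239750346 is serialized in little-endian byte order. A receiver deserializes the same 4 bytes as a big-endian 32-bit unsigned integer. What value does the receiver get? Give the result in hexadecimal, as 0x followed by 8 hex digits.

0xCA74B5FC

4239750346 in 32-bit hexadecimal is 0xFCB574CA.
Stored little-endian, the bytes at ascending addresses are CA 74 B5 FC.
Read back as big-endian, the last byte is least significant, giving 0xCA74B5FC.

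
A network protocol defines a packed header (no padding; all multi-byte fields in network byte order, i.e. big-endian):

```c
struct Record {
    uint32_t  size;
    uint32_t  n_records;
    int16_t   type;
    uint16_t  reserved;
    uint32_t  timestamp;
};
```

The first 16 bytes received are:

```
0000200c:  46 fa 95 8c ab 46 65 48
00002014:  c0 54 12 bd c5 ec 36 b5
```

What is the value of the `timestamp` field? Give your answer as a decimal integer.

3320592053

`timestamp` follows `size` (4 B), `n_records` (4 B), `type` (2 B), `reserved` (2 B), so it starts at offset 4 + 4 + 2 + 2 = 12 and occupies 4 bytes.
Bytes at offsets 12..15: C5 EC 36 B5.
In big-endian order the high byte comes first in memory.
The bytes are already most-significant first: 0xC5EC36B5.
0xC5EC36B5 = 3320592053.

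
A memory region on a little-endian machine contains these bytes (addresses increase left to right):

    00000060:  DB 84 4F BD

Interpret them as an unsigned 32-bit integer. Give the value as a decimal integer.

3176105179

In little-endian order the low byte comes first in memory.
Reassemble most-significant byte first: BD 4F 84 DB → 0xBD4F84DB.
0xBD4F84DB = 3176105179.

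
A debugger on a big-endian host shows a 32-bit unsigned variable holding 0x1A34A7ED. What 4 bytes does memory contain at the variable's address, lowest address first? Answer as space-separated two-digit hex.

1A 34 A7 ED

Split into bytes (most-significant first): 1A 34 A7 ED.
Big-endian: lowest address holds the most-significant byte.
So the memory order matches the most-significant-first order: 1A 34 A7 ED.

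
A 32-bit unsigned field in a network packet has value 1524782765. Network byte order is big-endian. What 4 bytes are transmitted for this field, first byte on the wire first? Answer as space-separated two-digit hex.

1524782765 in hexadecimal, padded to 32 bits, is 0x5AE256AD.
Split into bytes (most-significant first): 5A E2 56 AD.
In big-endian order the high byte comes first in memory.
So the memory order matches the most-significant-first order: 5A E2 56 AD.

5A E2 56 AD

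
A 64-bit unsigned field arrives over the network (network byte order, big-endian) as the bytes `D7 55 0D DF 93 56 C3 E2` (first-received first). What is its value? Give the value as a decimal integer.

Big-endian: lowest address holds the most-significant byte.
The bytes are already most-significant first: 0xD7550DDF9356C3E2.
0xD7550DDF9356C3E2 = 15516323345075717090.

15516323345075717090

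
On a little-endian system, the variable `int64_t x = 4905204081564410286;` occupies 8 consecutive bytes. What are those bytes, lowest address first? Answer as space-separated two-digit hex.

4905204081564410286 in hexadecimal, padded to 64 bits, is 0x4412C91F907161AE.
Split into bytes (most-significant first): 44 12 C9 1F 90 71 61 AE.
Little-endian: lowest address holds the least-significant byte.
So at ascending addresses the bytes are AE 61 71 90 1F C9 12 44.

AE 61 71 90 1F C9 12 44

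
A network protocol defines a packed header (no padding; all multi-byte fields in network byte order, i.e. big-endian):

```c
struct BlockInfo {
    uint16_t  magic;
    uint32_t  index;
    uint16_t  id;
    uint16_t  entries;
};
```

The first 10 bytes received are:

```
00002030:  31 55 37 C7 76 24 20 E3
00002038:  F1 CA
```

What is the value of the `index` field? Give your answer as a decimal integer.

935818788

`index` follows `magic` (2 bytes), so it starts at byte offset 2 and occupies 4 bytes.
Bytes at offsets 2..5: 37 C7 76 24.
Big-endian stores the most-significant byte at the lowest address.
The bytes are already most-significant first: 0x37C77624.
0x37C77624 = 935818788.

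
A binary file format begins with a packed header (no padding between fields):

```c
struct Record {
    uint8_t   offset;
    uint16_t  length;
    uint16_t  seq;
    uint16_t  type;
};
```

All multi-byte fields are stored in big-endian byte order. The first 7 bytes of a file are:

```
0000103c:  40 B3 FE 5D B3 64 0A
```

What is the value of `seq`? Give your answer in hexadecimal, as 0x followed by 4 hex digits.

0x5DB3

`seq` follows `offset` (1 B), `length` (2 B), so it starts at offset 1 + 2 = 3 and occupies 2 bytes.
Bytes at offsets 3..4: 5D B3.
Big-endian: lowest address holds the most-significant byte.
The bytes are already most-significant first: 0x5DB3.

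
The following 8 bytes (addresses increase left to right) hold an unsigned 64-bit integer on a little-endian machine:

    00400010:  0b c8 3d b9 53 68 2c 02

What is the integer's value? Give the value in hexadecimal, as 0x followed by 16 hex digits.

In little-endian order the low byte comes first in memory.
Reassemble most-significant byte first: 02 2C 68 53 B9 3D C8 0B → 0x022C6853B93DC80B.

0x022C6853B93DC80B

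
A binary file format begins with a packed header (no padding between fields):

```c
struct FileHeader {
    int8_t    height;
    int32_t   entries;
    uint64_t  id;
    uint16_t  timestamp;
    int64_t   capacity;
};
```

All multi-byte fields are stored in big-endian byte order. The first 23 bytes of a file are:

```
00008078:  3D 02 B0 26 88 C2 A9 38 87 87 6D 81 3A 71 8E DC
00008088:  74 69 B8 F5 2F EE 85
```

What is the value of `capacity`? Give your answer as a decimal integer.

-2561306044958511483

`capacity` follows `height` (1 B), `entries` (4 B), `id` (8 B), `timestamp` (2 B), so it starts at offset 1 + 4 + 8 + 2 = 15 and occupies 8 bytes.
Bytes at offsets 15..22: DC 74 69 B8 F5 2F EE 85.
In big-endian order the high byte comes first in memory.
The bytes are already most-significant first: 0xDC7469B8F52FEE85.
Top bit is set, so as a signed 64-bit value this is 0xDC7469B8F52FEE85 − 2^64 = -2561306044958511483.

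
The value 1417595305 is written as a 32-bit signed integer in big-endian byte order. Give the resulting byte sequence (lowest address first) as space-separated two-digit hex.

1417595305 in hexadecimal, padded to 32 bits, is 0x547EC9A9.
Split into bytes (most-significant first): 54 7E C9 A9.
Big-endian stores the most-significant byte at the lowest address.
So the memory order matches the most-significant-first order: 54 7E C9 A9.

54 7E C9 A9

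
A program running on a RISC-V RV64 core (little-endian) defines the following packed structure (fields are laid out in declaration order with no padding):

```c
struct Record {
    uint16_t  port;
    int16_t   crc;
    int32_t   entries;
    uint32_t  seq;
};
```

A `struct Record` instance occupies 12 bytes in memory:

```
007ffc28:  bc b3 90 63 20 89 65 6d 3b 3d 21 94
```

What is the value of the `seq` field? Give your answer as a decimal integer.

2485206331

`seq` follows `port` (2 B), `crc` (2 B), `entries` (4 B), so it starts at offset 2 + 2 + 4 = 8 and occupies 4 bytes.
Bytes at offsets 8..11: 3B 3D 21 94.
Little-endian: lowest address holds the least-significant byte.
Reassemble most-significant byte first: 94 21 3D 3B → 0x94213D3B.
0x94213D3B = 2485206331.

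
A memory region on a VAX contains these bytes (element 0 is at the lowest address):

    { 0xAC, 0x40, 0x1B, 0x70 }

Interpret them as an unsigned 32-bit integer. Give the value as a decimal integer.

Little-endian: lowest address holds the least-significant byte.
Reassemble most-significant byte first: 70 1B 40 AC → 0x701B40AC.
0x701B40AC = 1880834220.

1880834220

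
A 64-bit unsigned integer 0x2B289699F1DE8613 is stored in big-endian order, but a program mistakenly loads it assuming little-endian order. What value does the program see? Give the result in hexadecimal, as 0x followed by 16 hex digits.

Stored big-endian, the bytes at ascending addresses are 2B 28 96 99 F1 DE 86 13.
Read back as little-endian, the first byte is least significant, giving 0x1386DEF19996282B.

0x1386DEF19996282B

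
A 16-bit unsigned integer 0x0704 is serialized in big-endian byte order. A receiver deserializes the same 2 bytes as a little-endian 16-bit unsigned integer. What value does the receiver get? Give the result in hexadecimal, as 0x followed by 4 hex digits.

0x0407

Stored big-endian, the bytes at ascending addresses are 07 04.
Read back as little-endian, the first byte is least significant, giving 0x0407.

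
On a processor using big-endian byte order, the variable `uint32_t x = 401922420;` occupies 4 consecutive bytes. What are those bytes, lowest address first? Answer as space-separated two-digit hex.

17 F4 D9 74

401922420 in hexadecimal, padded to 32 bits, is 0x17F4D974.
Split into bytes (most-significant first): 17 F4 D9 74.
Big-endian: lowest address holds the most-significant byte.
So the memory order matches the most-significant-first order: 17 F4 D9 74.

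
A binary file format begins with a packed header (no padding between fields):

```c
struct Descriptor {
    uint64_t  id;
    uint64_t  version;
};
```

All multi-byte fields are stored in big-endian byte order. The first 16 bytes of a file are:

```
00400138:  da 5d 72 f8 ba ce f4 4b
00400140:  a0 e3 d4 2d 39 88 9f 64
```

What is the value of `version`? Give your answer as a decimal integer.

11593343156485660516

`version` follows `id` (8 bytes), so it starts at byte offset 8 and occupies 8 bytes.
Bytes at offsets 8..15: A0 E3 D4 2D 39 88 9F 64.
Big-endian: lowest address holds the most-significant byte.
The bytes are already most-significant first: 0xA0E3D42D39889F64.
0xA0E3D42D39889F64 = 11593343156485660516.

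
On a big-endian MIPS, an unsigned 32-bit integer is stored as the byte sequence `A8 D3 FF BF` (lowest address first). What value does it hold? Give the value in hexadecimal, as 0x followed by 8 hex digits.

Big-endian stores the most-significant byte at the lowest address.
The bytes are already most-significant first: 0xA8D3FFBF.

0xA8D3FFBF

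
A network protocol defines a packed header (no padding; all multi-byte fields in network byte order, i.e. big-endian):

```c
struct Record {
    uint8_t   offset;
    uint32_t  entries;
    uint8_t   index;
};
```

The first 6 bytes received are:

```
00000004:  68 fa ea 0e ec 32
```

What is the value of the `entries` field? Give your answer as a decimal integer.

`entries` follows `offset` (1 byte), so it starts at byte offset 1 and occupies 4 bytes.
Bytes at offsets 1..4: FA EA 0E EC.
Big-endian stores the most-significant byte at the lowest address.
The bytes are already most-significant first: 0xFAEA0EEC.
0xFAEA0EEC = 4209643244.

4209643244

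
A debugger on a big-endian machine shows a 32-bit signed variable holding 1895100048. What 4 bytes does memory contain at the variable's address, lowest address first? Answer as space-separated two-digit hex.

1895100048 in hexadecimal, padded to 32 bits, is 0x70F4EE90.
Split into bytes (most-significant first): 70 F4 EE 90.
Big-endian stores the most-significant byte at the lowest address.
So the memory order matches the most-significant-first order: 70 F4 EE 90.

70 F4 EE 90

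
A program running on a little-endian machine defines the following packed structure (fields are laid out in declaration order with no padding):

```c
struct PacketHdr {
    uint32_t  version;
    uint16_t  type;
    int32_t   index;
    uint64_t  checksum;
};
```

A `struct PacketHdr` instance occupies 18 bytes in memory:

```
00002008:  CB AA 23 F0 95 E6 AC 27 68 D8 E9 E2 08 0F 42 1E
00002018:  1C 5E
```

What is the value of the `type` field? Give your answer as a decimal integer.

59029

`type` follows `version` (4 bytes), so it starts at byte offset 4 and occupies 2 bytes.
Bytes at offsets 4..5: 95 E6.
In little-endian order the low byte comes first in memory.
Reassemble most-significant byte first: E6 95 → 0xE695.
0xE695 = 59029.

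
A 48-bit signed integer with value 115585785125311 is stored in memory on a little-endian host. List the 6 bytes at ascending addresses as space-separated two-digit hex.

115585785125311 in hexadecimal, padded to 48 bits, is 0x691FE9A9D9BF.
Split into bytes (most-significant first): 69 1F E9 A9 D9 BF.
In little-endian order the low byte comes first in memory.
So at ascending addresses the bytes are BF D9 A9 E9 1F 69.

BF D9 A9 E9 1F 69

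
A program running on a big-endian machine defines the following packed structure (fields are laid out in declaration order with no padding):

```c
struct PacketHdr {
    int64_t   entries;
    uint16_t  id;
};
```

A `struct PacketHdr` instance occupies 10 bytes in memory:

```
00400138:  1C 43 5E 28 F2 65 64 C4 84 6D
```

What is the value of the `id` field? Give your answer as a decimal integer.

33901

`id` follows `entries` (8 bytes), so it starts at byte offset 8 and occupies 2 bytes.
Bytes at offsets 8..9: 84 6D.
Big-endian: lowest address holds the most-significant byte.
The bytes are already most-significant first: 0x846D.
0x846D = 33901.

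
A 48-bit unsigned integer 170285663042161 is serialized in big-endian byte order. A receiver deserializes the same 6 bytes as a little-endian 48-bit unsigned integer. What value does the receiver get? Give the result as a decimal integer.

170285663042161 in 48-bit hexadecimal is 0x9ADFB874BA71.
Stored big-endian, the bytes at ascending addresses are 9A DF B8 74 BA 71.
Read back as little-endian, the first byte is least significant, giving 0x71BA74B8DF9A.
0x71BA74B8DF9A = 125045636128666.

125045636128666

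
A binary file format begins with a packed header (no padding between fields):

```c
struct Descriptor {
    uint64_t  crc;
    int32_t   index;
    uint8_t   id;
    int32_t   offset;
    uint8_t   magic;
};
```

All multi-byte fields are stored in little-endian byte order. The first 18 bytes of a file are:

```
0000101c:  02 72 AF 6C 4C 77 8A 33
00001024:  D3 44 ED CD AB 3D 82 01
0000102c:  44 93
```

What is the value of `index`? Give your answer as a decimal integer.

-840088365

`index` follows `crc` (8 bytes), so it starts at byte offset 8 and occupies 4 bytes.
Bytes at offsets 8..11: D3 44 ED CD.
In little-endian order the low byte comes first in memory.
Reassemble most-significant byte first: CD ED 44 D3 → 0xCDED44D3.
Top bit is set, so as a signed 32-bit value this is 0xCDED44D3 − 2^32 = -840088365.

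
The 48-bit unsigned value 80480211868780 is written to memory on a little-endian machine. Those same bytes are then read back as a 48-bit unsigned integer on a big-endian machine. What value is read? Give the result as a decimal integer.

119419154084425

80480211868780 in 48-bit hexadecimal is 0x493242709C6C.
Stored little-endian, the bytes at ascending addresses are 6C 9C 70 42 32 49.
Read back as big-endian, the last byte is least significant, giving 0x6C9C70423249.
0x6C9C70423249 = 119419154084425.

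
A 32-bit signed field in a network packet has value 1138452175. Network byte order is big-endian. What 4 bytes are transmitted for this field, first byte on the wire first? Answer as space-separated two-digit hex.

1138452175 in hexadecimal, padded to 32 bits, is 0x43DB66CF.
Split into bytes (most-significant first): 43 DB 66 CF.
Big-endian: lowest address holds the most-significant byte.
So the memory order matches the most-significant-first order: 43 DB 66 CF.

43 DB 66 CF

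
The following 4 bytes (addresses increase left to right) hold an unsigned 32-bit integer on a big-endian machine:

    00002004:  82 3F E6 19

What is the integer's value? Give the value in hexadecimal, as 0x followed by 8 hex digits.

Big-endian: lowest address holds the most-significant byte.
The bytes are already most-significant first: 0x823FE619.

0x823FE619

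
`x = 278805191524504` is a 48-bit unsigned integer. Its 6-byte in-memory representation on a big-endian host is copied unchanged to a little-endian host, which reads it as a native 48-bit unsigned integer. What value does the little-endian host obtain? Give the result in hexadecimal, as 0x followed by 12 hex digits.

278805191524504 in 48-bit hexadecimal is 0xFD9264670098.
Stored big-endian, the bytes at ascending addresses are FD 92 64 67 00 98.
Read back as little-endian, the first byte is least significant, giving 0x9800676492FD.

0x9800676492FD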